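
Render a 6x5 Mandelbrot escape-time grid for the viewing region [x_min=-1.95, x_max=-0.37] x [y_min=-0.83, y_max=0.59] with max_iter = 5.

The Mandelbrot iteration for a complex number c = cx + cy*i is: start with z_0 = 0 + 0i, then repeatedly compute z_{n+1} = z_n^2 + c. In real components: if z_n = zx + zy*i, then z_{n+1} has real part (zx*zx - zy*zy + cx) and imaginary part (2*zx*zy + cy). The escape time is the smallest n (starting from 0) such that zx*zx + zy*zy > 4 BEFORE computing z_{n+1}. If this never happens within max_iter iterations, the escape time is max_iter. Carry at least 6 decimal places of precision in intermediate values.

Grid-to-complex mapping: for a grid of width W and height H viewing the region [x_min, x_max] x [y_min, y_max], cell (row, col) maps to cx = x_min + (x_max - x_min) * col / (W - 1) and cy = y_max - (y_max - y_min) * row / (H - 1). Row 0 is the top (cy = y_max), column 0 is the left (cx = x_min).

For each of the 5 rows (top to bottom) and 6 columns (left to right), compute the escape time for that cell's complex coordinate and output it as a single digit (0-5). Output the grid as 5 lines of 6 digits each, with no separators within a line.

Answer: 133555
345555
455555
134555
133345

Derivation:
(row=0, col=0): c = -1.9500 + 0.5900i → escape time 1
(row=0, col=1): c = -1.6340 + 0.5900i → escape time 3
(row=0, col=2): c = -1.3180 + 0.5900i → escape time 3
(row=0, col=3): c = -1.0020 + 0.5900i → escape time 5
(row=0, col=4): c = -0.6860 + 0.5900i → escape time 5
(row=0, col=5): c = -0.3700 + 0.5900i → escape time 5
(row=1, col=0): c = -1.9500 + 0.2350i → escape time 3
(row=1, col=1): c = -1.6340 + 0.2350i → escape time 4
(row=1, col=2): c = -1.3180 + 0.2350i → escape time 5
(row=1, col=3): c = -1.0020 + 0.2350i → escape time 5
(row=1, col=4): c = -0.6860 + 0.2350i → escape time 5
(row=1, col=5): c = -0.3700 + 0.2350i → escape time 5
(row=2, col=0): c = -1.9500 + -0.1200i → escape time 4
(row=2, col=1): c = -1.6340 + -0.1200i → escape time 5
(row=2, col=2): c = -1.3180 + -0.1200i → escape time 5
(row=2, col=3): c = -1.0020 + -0.1200i → escape time 5
(row=2, col=4): c = -0.6860 + -0.1200i → escape time 5
(row=2, col=5): c = -0.3700 + -0.1200i → escape time 5
(row=3, col=0): c = -1.9500 + -0.4750i → escape time 1
(row=3, col=1): c = -1.6340 + -0.4750i → escape time 3
(row=3, col=2): c = -1.3180 + -0.4750i → escape time 4
(row=3, col=3): c = -1.0020 + -0.4750i → escape time 5
(row=3, col=4): c = -0.6860 + -0.4750i → escape time 5
(row=3, col=5): c = -0.3700 + -0.4750i → escape time 5
(row=4, col=0): c = -1.9500 + -0.8300i → escape time 1
(row=4, col=1): c = -1.6340 + -0.8300i → escape time 3
(row=4, col=2): c = -1.3180 + -0.8300i → escape time 3
(row=4, col=3): c = -1.0020 + -0.8300i → escape time 3
(row=4, col=4): c = -0.6860 + -0.8300i → escape time 4
(row=4, col=5): c = -0.3700 + -0.8300i → escape time 5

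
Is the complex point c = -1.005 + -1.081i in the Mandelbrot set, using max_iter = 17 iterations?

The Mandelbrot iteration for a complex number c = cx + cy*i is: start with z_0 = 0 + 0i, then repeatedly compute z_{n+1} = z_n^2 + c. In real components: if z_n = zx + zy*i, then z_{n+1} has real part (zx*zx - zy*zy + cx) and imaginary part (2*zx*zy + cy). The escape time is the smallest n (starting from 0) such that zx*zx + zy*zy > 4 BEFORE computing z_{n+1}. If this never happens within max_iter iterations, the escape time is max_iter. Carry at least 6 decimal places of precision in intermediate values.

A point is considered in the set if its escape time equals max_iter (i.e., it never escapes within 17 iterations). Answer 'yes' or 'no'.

Answer: no

Derivation:
z_0 = 0 + 0i, c = -1.0050 + -1.0810i
Iter 1: z = -1.0050 + -1.0810i, |z|^2 = 2.1786
Iter 2: z = -1.1635 + 1.0918i, |z|^2 = 2.5459
Iter 3: z = -0.8432 + -3.6217i, |z|^2 = 13.8279
Escaped at iteration 3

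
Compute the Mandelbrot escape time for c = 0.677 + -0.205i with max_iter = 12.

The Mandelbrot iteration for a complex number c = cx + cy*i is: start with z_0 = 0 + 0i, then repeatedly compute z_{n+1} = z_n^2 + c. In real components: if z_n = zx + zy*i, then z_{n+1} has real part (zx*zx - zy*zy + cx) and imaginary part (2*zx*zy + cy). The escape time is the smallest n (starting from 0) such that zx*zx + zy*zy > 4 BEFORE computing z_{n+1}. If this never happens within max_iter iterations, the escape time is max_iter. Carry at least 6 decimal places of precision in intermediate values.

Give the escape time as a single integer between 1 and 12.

z_0 = 0 + 0i, c = 0.6770 + -0.2050i
Iter 1: z = 0.6770 + -0.2050i, |z|^2 = 0.5004
Iter 2: z = 1.0933 + -0.4826i, |z|^2 = 1.4282
Iter 3: z = 1.6394 + -1.2602i, |z|^2 = 4.2758
Escaped at iteration 3

Answer: 3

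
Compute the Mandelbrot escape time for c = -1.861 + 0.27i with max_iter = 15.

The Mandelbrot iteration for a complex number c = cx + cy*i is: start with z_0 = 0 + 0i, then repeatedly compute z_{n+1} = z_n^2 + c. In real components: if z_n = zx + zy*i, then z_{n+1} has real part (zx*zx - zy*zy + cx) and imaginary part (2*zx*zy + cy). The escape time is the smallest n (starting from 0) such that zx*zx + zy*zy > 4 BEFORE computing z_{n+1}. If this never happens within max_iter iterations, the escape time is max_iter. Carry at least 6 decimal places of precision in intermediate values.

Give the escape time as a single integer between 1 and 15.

Answer: 4

Derivation:
z_0 = 0 + 0i, c = -1.8610 + 0.2700i
Iter 1: z = -1.8610 + 0.2700i, |z|^2 = 3.5362
Iter 2: z = 1.5294 + -0.7349i, |z|^2 = 2.8793
Iter 3: z = -0.0620 + -1.9781i, |z|^2 = 3.9166
Iter 4: z = -5.7699 + 0.5153i, |z|^2 = 33.5573
Escaped at iteration 4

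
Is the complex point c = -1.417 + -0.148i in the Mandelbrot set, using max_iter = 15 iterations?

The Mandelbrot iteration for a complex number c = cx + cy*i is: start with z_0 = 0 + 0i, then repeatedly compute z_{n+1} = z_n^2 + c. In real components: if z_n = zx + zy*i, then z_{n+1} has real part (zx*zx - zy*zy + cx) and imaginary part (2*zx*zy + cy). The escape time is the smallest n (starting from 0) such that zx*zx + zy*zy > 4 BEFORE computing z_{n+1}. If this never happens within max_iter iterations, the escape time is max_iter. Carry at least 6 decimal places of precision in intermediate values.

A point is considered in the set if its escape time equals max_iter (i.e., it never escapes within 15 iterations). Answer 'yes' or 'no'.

Answer: yes

Derivation:
z_0 = 0 + 0i, c = -1.4170 + -0.1480i
Iter 1: z = -1.4170 + -0.1480i, |z|^2 = 2.0298
Iter 2: z = 0.5690 + 0.2714i, |z|^2 = 0.3974
Iter 3: z = -1.1669 + 0.1609i, |z|^2 = 1.3876
Iter 4: z = -0.0812 + -0.5235i, |z|^2 = 0.2806
Iter 5: z = -1.6844 + -0.0630i, |z|^2 = 2.8413
Iter 6: z = 1.4164 + 0.0644i, |z|^2 = 2.0102
Iter 7: z = 0.5850 + 0.0343i, |z|^2 = 0.3433
Iter 8: z = -1.0760 + -0.1079i, |z|^2 = 1.1694
Iter 9: z = -0.2708 + 0.0841i, |z|^2 = 0.0804
Iter 10: z = -1.3507 + -0.1936i, |z|^2 = 1.8619
Iter 11: z = 0.3700 + 0.3749i, |z|^2 = 0.2774
Iter 12: z = -1.4206 + 0.1294i, |z|^2 = 2.0350
Iter 13: z = 0.5845 + -0.5157i, |z|^2 = 0.6076
Iter 14: z = -1.3413 + -0.7508i, |z|^2 = 2.3628
Did not escape in 15 iterations → in set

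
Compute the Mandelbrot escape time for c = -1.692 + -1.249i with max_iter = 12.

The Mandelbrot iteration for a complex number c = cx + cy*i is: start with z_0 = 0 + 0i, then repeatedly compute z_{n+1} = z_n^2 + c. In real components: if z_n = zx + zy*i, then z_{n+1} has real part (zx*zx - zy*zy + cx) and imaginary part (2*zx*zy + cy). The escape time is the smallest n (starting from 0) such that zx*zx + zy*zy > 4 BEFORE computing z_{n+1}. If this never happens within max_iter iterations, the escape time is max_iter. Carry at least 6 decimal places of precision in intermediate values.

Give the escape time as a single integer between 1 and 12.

z_0 = 0 + 0i, c = -1.6920 + -1.2490i
Iter 1: z = -1.6920 + -1.2490i, |z|^2 = 4.4229
Escaped at iteration 1

Answer: 1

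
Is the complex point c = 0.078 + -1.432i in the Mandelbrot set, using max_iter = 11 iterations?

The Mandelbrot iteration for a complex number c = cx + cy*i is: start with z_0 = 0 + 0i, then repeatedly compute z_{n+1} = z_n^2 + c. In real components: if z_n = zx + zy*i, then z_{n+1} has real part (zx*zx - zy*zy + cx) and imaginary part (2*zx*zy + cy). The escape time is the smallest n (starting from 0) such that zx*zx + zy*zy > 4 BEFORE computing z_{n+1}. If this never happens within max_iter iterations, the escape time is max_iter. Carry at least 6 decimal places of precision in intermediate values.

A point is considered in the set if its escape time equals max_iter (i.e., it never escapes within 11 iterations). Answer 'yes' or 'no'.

z_0 = 0 + 0i, c = 0.0780 + -1.4320i
Iter 1: z = 0.0780 + -1.4320i, |z|^2 = 2.0567
Iter 2: z = -1.9665 + -1.6554i, |z|^2 = 6.6076
Escaped at iteration 2

Answer: no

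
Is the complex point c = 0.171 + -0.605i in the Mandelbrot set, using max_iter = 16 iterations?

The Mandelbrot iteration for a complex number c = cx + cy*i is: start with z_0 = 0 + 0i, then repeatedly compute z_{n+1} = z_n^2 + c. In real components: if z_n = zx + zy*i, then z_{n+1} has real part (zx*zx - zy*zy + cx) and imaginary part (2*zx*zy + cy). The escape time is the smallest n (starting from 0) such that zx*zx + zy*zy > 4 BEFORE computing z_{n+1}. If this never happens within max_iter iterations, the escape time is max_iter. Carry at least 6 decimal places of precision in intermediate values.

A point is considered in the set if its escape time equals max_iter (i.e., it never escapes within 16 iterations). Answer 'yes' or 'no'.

Answer: no

Derivation:
z_0 = 0 + 0i, c = 0.1710 + -0.6050i
Iter 1: z = 0.1710 + -0.6050i, |z|^2 = 0.3953
Iter 2: z = -0.1658 + -0.8119i, |z|^2 = 0.6867
Iter 3: z = -0.4607 + -0.3358i, |z|^2 = 0.3250
Iter 4: z = 0.2705 + -0.2956i, |z|^2 = 0.1605
Iter 5: z = 0.1568 + -0.7649i, |z|^2 = 0.6097
Iter 6: z = -0.3895 + -0.8449i, |z|^2 = 0.8655
Iter 7: z = -0.3911 + 0.0532i, |z|^2 = 0.1558
Iter 8: z = 0.3211 + -0.6466i, |z|^2 = 0.5212
Iter 9: z = -0.1439 + -1.0203i, |z|^2 = 1.0617
Iter 10: z = -0.8492 + -0.3113i, |z|^2 = 0.8181
Iter 11: z = 0.7953 + -0.0763i, |z|^2 = 0.6383
Iter 12: z = 0.7977 + -0.7264i, |z|^2 = 1.1640
Iter 13: z = 0.2797 + -1.7639i, |z|^2 = 3.1895
Iter 14: z = -2.8620 + -1.5916i, |z|^2 = 10.7244
Escaped at iteration 14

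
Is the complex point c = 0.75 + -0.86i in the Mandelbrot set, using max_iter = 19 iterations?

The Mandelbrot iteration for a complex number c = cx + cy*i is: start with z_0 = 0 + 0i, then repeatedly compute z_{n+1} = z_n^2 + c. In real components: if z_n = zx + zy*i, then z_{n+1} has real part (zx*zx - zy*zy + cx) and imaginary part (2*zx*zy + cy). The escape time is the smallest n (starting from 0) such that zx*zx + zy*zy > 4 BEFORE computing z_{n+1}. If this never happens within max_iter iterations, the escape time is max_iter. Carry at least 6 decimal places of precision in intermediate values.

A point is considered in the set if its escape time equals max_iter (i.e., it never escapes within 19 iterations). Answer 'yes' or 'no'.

z_0 = 0 + 0i, c = 0.7500 + -0.8600i
Iter 1: z = 0.7500 + -0.8600i, |z|^2 = 1.3021
Iter 2: z = 0.5729 + -2.1500i, |z|^2 = 4.9507
Escaped at iteration 2

Answer: no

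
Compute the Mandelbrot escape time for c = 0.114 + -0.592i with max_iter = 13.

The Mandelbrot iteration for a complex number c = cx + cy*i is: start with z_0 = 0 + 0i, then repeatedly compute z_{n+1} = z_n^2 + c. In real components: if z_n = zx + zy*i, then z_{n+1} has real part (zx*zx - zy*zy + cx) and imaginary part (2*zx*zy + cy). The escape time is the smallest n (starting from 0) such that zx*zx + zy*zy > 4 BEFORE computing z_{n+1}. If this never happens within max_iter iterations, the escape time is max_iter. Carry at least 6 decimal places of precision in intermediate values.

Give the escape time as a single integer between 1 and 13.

Answer: 13

Derivation:
z_0 = 0 + 0i, c = 0.1140 + -0.5920i
Iter 1: z = 0.1140 + -0.5920i, |z|^2 = 0.3635
Iter 2: z = -0.2235 + -0.7270i, |z|^2 = 0.5784
Iter 3: z = -0.3646 + -0.2671i, |z|^2 = 0.2042
Iter 4: z = 0.1756 + -0.3973i, |z|^2 = 0.1886
Iter 5: z = -0.0130 + -0.7315i, |z|^2 = 0.5352
Iter 6: z = -0.4209 + -0.5730i, |z|^2 = 0.5055
Iter 7: z = -0.0372 + -0.1096i, |z|^2 = 0.0134
Iter 8: z = 0.1034 + -0.5839i, |z|^2 = 0.3516
Iter 9: z = -0.2162 + -0.7127i, |z|^2 = 0.5547
Iter 10: z = -0.3472 + -0.2838i, |z|^2 = 0.2011
Iter 11: z = 0.1540 + -0.3949i, |z|^2 = 0.1797
Iter 12: z = -0.0182 + -0.7136i, |z|^2 = 0.5096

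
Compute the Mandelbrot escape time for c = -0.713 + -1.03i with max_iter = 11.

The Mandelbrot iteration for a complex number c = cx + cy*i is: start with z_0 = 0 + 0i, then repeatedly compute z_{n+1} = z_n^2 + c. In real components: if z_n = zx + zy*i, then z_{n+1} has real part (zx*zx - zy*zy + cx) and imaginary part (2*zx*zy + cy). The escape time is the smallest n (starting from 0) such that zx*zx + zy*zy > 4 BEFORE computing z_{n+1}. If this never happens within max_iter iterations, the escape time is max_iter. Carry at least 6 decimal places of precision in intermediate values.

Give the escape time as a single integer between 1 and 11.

Answer: 3

Derivation:
z_0 = 0 + 0i, c = -0.7130 + -1.0300i
Iter 1: z = -0.7130 + -1.0300i, |z|^2 = 1.5693
Iter 2: z = -1.2655 + 0.4388i, |z|^2 = 1.7941
Iter 3: z = 0.6960 + -2.1406i, |z|^2 = 5.0666
Escaped at iteration 3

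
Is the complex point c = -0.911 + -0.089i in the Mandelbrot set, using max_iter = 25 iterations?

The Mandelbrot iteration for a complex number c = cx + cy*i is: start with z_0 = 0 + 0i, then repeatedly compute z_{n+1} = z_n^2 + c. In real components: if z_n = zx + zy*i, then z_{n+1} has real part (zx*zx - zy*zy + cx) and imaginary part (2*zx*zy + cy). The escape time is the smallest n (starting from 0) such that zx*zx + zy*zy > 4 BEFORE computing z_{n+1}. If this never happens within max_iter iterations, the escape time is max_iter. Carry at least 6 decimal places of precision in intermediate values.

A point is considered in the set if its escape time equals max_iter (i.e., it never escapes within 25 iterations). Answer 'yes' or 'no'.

Answer: yes

Derivation:
z_0 = 0 + 0i, c = -0.9110 + -0.0890i
Iter 1: z = -0.9110 + -0.0890i, |z|^2 = 0.8378
Iter 2: z = -0.0890 + 0.0732i, |z|^2 = 0.0133
Iter 3: z = -0.9084 + -0.1020i, |z|^2 = 0.8357
Iter 4: z = -0.0962 + 0.0964i, |z|^2 = 0.0185
Iter 5: z = -0.9110 + -0.1075i, |z|^2 = 0.8416
Iter 6: z = -0.0926 + 0.1069i, |z|^2 = 0.0200
Iter 7: z = -0.9139 + -0.1088i, |z|^2 = 0.8470
Iter 8: z = -0.0877 + 0.1099i, |z|^2 = 0.0198
Iter 9: z = -0.9154 + -0.1083i, |z|^2 = 0.8496
Iter 10: z = -0.0848 + 0.1092i, |z|^2 = 0.0191
Iter 11: z = -0.9157 + -0.1075i, |z|^2 = 0.8501
Iter 12: z = -0.0840 + 0.1079i, |z|^2 = 0.0187
Iter 13: z = -0.9156 + -0.1071i, |z|^2 = 0.8498
Iter 14: z = -0.0842 + 0.1072i, |z|^2 = 0.0186
Iter 15: z = -0.9154 + -0.1070i, |z|^2 = 0.8494
Iter 16: z = -0.0845 + 0.1070i, |z|^2 = 0.0186
Iter 17: z = -0.9153 + -0.1071i, |z|^2 = 0.8492
Iter 18: z = -0.0847 + 0.1070i, |z|^2 = 0.0186
Iter 19: z = -0.9153 + -0.1071i, |z|^2 = 0.8492
Iter 20: z = -0.0847 + 0.1071i, |z|^2 = 0.0187
Iter 21: z = -0.9153 + -0.1072i, |z|^2 = 0.8492
Iter 22: z = -0.0847 + 0.1071i, |z|^2 = 0.0187
Iter 23: z = -0.9153 + -0.1072i, |z|^2 = 0.8493
Iter 24: z = -0.0847 + 0.1072i, |z|^2 = 0.0187
Did not escape in 25 iterations → in set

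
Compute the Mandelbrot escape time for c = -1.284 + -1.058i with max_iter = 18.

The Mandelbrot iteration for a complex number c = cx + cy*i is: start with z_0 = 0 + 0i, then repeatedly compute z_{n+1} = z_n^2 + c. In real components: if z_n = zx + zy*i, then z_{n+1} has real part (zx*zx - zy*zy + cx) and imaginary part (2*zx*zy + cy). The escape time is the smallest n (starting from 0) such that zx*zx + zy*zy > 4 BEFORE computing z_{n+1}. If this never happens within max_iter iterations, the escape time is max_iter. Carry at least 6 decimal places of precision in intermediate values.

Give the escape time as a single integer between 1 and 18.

z_0 = 0 + 0i, c = -1.2840 + -1.0580i
Iter 1: z = -1.2840 + -1.0580i, |z|^2 = 2.7680
Iter 2: z = -0.7547 + 1.6589i, |z|^2 = 3.3217
Iter 3: z = -3.4665 + -3.5620i, |z|^2 = 24.7048
Escaped at iteration 3

Answer: 3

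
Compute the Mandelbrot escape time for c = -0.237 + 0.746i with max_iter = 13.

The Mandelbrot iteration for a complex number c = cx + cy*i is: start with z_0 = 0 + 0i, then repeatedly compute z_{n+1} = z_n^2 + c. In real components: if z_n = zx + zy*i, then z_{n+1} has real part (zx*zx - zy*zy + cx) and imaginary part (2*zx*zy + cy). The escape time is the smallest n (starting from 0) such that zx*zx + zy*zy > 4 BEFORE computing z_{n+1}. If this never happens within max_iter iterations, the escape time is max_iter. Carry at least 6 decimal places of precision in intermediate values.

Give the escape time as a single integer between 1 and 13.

Answer: 13

Derivation:
z_0 = 0 + 0i, c = -0.2370 + 0.7460i
Iter 1: z = -0.2370 + 0.7460i, |z|^2 = 0.6127
Iter 2: z = -0.7373 + 0.3924i, |z|^2 = 0.6977
Iter 3: z = 0.1527 + 0.1673i, |z|^2 = 0.0513
Iter 4: z = -0.2417 + 0.7971i, |z|^2 = 0.6938
Iter 5: z = -0.8140 + 0.3607i, |z|^2 = 0.7927
Iter 6: z = 0.2954 + 0.1588i, |z|^2 = 0.1125
Iter 7: z = -0.1749 + 0.8398i, |z|^2 = 0.7359
Iter 8: z = -0.9117 + 0.4522i, |z|^2 = 1.0357
Iter 9: z = 0.3897 + -0.0785i, |z|^2 = 0.1581
Iter 10: z = -0.0913 + 0.6848i, |z|^2 = 0.4773
Iter 11: z = -0.6976 + 0.6210i, |z|^2 = 0.8723
Iter 12: z = -0.1359 + -0.1205i, |z|^2 = 0.0330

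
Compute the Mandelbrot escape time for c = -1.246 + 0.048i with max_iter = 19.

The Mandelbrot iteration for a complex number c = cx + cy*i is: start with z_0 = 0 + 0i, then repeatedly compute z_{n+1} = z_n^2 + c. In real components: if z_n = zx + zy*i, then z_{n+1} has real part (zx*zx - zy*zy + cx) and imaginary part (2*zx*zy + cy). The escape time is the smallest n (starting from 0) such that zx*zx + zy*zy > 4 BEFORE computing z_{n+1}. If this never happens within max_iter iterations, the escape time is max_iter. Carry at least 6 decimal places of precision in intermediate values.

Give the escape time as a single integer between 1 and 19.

z_0 = 0 + 0i, c = -1.2460 + 0.0480i
Iter 1: z = -1.2460 + 0.0480i, |z|^2 = 1.5548
Iter 2: z = 0.3042 + -0.0716i, |z|^2 = 0.0977
Iter 3: z = -1.1586 + 0.0044i, |z|^2 = 1.3423
Iter 4: z = 0.0963 + 0.0377i, |z|^2 = 0.0107
Iter 5: z = -1.2382 + 0.0553i, |z|^2 = 1.5361
Iter 6: z = 0.2840 + -0.0889i, |z|^2 = 0.0885
Iter 7: z = -1.1733 + -0.0025i, |z|^2 = 1.3765
Iter 8: z = 0.1305 + 0.0538i, |z|^2 = 0.0199
Iter 9: z = -1.2319 + 0.0620i, |z|^2 = 1.5213
Iter 10: z = 0.2676 + -0.1049i, |z|^2 = 0.0826
Iter 11: z = -1.1854 + -0.0081i, |z|^2 = 1.4052
Iter 12: z = 0.1591 + 0.0673i, |z|^2 = 0.0298
Iter 13: z = -1.2252 + 0.0694i, |z|^2 = 1.5060
Iter 14: z = 0.2504 + -0.1220i, |z|^2 = 0.0776
Iter 15: z = -1.1982 + -0.0131i, |z|^2 = 1.4359
Iter 16: z = 0.1895 + 0.0794i, |z|^2 = 0.0422
Iter 17: z = -1.2164 + 0.0781i, |z|^2 = 1.4857
Iter 18: z = 0.2275 + -0.1420i, |z|^2 = 0.0719

Answer: 19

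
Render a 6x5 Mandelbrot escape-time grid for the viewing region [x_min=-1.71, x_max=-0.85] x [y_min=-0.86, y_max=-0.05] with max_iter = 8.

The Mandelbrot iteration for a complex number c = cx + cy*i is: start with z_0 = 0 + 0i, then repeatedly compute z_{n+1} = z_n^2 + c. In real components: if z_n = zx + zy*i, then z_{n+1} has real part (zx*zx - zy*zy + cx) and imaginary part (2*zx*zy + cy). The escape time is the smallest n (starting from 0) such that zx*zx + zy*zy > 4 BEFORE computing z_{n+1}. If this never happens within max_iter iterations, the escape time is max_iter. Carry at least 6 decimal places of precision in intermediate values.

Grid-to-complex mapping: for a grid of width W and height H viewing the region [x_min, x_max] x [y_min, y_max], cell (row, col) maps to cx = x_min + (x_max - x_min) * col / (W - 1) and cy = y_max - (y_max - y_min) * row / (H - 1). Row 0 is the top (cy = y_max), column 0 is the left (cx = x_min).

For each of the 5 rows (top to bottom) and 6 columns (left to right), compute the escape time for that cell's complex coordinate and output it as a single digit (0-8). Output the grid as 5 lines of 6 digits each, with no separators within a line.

Answer: 788888
456888
334656
333345
233334

Derivation:
(row=0, col=0): c = -1.7100 + -0.0500i → escape time 7
(row=0, col=1): c = -1.5380 + -0.0500i → escape time 8
(row=0, col=2): c = -1.3660 + -0.0500i → escape time 8
(row=0, col=3): c = -1.1940 + -0.0500i → escape time 8
(row=0, col=4): c = -1.0220 + -0.0500i → escape time 8
(row=0, col=5): c = -0.8500 + -0.0500i → escape time 8
(row=1, col=0): c = -1.7100 + -0.2525i → escape time 4
(row=1, col=1): c = -1.5380 + -0.2525i → escape time 5
(row=1, col=2): c = -1.3660 + -0.2525i → escape time 6
(row=1, col=3): c = -1.1940 + -0.2525i → escape time 8
(row=1, col=4): c = -1.0220 + -0.2525i → escape time 8
(row=1, col=5): c = -0.8500 + -0.2525i → escape time 8
(row=2, col=0): c = -1.7100 + -0.4550i → escape time 3
(row=2, col=1): c = -1.5380 + -0.4550i → escape time 3
(row=2, col=2): c = -1.3660 + -0.4550i → escape time 4
(row=2, col=3): c = -1.1940 + -0.4550i → escape time 6
(row=2, col=4): c = -1.0220 + -0.4550i → escape time 5
(row=2, col=5): c = -0.8500 + -0.4550i → escape time 6
(row=3, col=0): c = -1.7100 + -0.6575i → escape time 3
(row=3, col=1): c = -1.5380 + -0.6575i → escape time 3
(row=3, col=2): c = -1.3660 + -0.6575i → escape time 3
(row=3, col=3): c = -1.1940 + -0.6575i → escape time 3
(row=3, col=4): c = -1.0220 + -0.6575i → escape time 4
(row=3, col=5): c = -0.8500 + -0.6575i → escape time 5
(row=4, col=0): c = -1.7100 + -0.8600i → escape time 2
(row=4, col=1): c = -1.5380 + -0.8600i → escape time 3
(row=4, col=2): c = -1.3660 + -0.8600i → escape time 3
(row=4, col=3): c = -1.1940 + -0.8600i → escape time 3
(row=4, col=4): c = -1.0220 + -0.8600i → escape time 3
(row=4, col=5): c = -0.8500 + -0.8600i → escape time 4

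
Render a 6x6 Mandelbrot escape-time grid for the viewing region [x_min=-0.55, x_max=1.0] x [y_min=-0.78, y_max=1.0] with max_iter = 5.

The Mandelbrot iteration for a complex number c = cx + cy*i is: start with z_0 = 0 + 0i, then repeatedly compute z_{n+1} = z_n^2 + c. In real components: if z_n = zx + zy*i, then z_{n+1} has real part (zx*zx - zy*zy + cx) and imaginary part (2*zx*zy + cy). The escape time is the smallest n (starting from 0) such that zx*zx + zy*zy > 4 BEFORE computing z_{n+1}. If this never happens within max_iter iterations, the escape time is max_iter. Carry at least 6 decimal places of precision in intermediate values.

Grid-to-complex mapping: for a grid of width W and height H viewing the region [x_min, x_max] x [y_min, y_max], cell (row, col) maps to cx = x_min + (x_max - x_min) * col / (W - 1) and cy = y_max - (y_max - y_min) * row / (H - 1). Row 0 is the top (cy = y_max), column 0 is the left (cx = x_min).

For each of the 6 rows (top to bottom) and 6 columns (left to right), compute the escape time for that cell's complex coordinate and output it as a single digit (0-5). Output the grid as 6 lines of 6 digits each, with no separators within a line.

(row=0, col=0): c = -0.5500 + 1.0000i → escape time 4
(row=0, col=1): c = -0.2400 + 1.0000i → escape time 5
(row=0, col=2): c = 0.0700 + 1.0000i → escape time 4
(row=0, col=3): c = 0.3800 + 1.0000i → escape time 3
(row=0, col=4): c = 0.6900 + 1.0000i → escape time 2
(row=0, col=5): c = 1.0000 + 1.0000i → escape time 2
(row=1, col=0): c = -0.5500 + 0.6440i → escape time 5
(row=1, col=1): c = -0.2400 + 0.6440i → escape time 5
(row=1, col=2): c = 0.0700 + 0.6440i → escape time 5
(row=1, col=3): c = 0.3800 + 0.6440i → escape time 5
(row=1, col=4): c = 0.6900 + 0.6440i → escape time 3
(row=1, col=5): c = 1.0000 + 0.6440i → escape time 2
(row=2, col=0): c = -0.5500 + 0.2880i → escape time 5
(row=2, col=1): c = -0.2400 + 0.2880i → escape time 5
(row=2, col=2): c = 0.0700 + 0.2880i → escape time 5
(row=2, col=3): c = 0.3800 + 0.2880i → escape time 5
(row=2, col=4): c = 0.6900 + 0.2880i → escape time 3
(row=2, col=5): c = 1.0000 + 0.2880i → escape time 2
(row=3, col=0): c = -0.5500 + -0.0680i → escape time 5
(row=3, col=1): c = -0.2400 + -0.0680i → escape time 5
(row=3, col=2): c = 0.0700 + -0.0680i → escape time 5
(row=3, col=3): c = 0.3800 + -0.0680i → escape time 5
(row=3, col=4): c = 0.6900 + -0.0680i → escape time 3
(row=3, col=5): c = 1.0000 + -0.0680i → escape time 2
(row=4, col=0): c = -0.5500 + -0.4240i → escape time 5
(row=4, col=1): c = -0.2400 + -0.4240i → escape time 5
(row=4, col=2): c = 0.0700 + -0.4240i → escape time 5
(row=4, col=3): c = 0.3800 + -0.4240i → escape time 5
(row=4, col=4): c = 0.6900 + -0.4240i → escape time 3
(row=4, col=5): c = 1.0000 + -0.4240i → escape time 2
(row=5, col=0): c = -0.5500 + -0.7800i → escape time 5
(row=5, col=1): c = -0.2400 + -0.7800i → escape time 5
(row=5, col=2): c = 0.0700 + -0.7800i → escape time 5
(row=5, col=3): c = 0.3800 + -0.7800i → escape time 4
(row=5, col=4): c = 0.6900 + -0.7800i → escape time 3
(row=5, col=5): c = 1.0000 + -0.7800i → escape time 2

Answer: 454322
555532
555532
555532
555532
555432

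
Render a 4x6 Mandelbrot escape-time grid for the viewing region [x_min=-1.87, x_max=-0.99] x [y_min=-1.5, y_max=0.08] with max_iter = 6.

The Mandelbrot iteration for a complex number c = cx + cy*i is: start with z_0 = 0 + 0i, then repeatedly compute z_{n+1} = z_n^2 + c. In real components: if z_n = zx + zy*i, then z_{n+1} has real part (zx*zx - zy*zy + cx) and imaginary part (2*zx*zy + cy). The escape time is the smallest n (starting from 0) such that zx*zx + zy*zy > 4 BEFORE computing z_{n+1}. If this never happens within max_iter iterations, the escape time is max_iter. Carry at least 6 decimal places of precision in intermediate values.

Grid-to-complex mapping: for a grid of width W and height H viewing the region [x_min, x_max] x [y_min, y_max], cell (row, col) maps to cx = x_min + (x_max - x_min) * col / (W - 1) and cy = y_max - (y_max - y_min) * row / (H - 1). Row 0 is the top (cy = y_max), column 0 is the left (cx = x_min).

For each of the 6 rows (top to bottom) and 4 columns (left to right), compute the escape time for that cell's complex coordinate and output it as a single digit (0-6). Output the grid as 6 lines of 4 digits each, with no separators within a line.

(row=0, col=0): c = -1.8700 + 0.0800i → escape time 5
(row=0, col=1): c = -1.5767 + 0.0800i → escape time 6
(row=0, col=2): c = -1.2833 + 0.0800i → escape time 6
(row=0, col=3): c = -0.9900 + 0.0800i → escape time 6
(row=1, col=0): c = -1.8700 + -0.2360i → escape time 4
(row=1, col=1): c = -1.5767 + -0.2360i → escape time 5
(row=1, col=2): c = -1.2833 + -0.2360i → escape time 6
(row=1, col=3): c = -0.9900 + -0.2360i → escape time 6
(row=2, col=0): c = -1.8700 + -0.5520i → escape time 2
(row=2, col=1): c = -1.5767 + -0.5520i → escape time 3
(row=2, col=2): c = -1.2833 + -0.5520i → escape time 3
(row=2, col=3): c = -0.9900 + -0.5520i → escape time 5
(row=3, col=0): c = -1.8700 + -0.8680i → escape time 1
(row=3, col=1): c = -1.5767 + -0.8680i → escape time 3
(row=3, col=2): c = -1.2833 + -0.8680i → escape time 3
(row=3, col=3): c = -0.9900 + -0.8680i → escape time 3
(row=4, col=0): c = -1.8700 + -1.1840i → escape time 1
(row=4, col=1): c = -1.5767 + -1.1840i → escape time 2
(row=4, col=2): c = -1.2833 + -1.1840i → escape time 2
(row=4, col=3): c = -0.9900 + -1.1840i → escape time 3
(row=5, col=0): c = -1.8700 + -1.5000i → escape time 1
(row=5, col=1): c = -1.5767 + -1.5000i → escape time 1
(row=5, col=2): c = -1.2833 + -1.5000i → escape time 2
(row=5, col=3): c = -0.9900 + -1.5000i → escape time 2

Answer: 5666
4566
2335
1333
1223
1122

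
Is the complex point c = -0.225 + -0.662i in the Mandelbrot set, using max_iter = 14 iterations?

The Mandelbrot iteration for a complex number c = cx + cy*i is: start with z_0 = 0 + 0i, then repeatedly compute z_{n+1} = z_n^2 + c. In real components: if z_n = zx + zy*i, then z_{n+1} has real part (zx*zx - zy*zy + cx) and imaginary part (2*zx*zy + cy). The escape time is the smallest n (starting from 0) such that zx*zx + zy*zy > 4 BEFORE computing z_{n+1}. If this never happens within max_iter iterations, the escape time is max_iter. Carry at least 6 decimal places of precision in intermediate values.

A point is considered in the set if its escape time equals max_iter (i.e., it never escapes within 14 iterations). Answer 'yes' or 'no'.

z_0 = 0 + 0i, c = -0.2250 + -0.6620i
Iter 1: z = -0.2250 + -0.6620i, |z|^2 = 0.4889
Iter 2: z = -0.6126 + -0.3641i, |z|^2 = 0.5079
Iter 3: z = 0.0177 + -0.2159i, |z|^2 = 0.0469
Iter 4: z = -0.2713 + -0.6697i, |z|^2 = 0.5220
Iter 5: z = -0.5998 + -0.2987i, |z|^2 = 0.4490
Iter 6: z = 0.0456 + -0.3037i, |z|^2 = 0.0943
Iter 7: z = -0.3152 + -0.6897i, |z|^2 = 0.5750
Iter 8: z = -0.6014 + -0.2273i, |z|^2 = 0.4133
Iter 9: z = 0.0850 + -0.3887i, |z|^2 = 0.1583
Iter 10: z = -0.3688 + -0.7281i, |z|^2 = 0.6661
Iter 11: z = -0.6190 + -0.1249i, |z|^2 = 0.3988
Iter 12: z = 0.1426 + -0.5073i, |z|^2 = 0.2777
Iter 13: z = -0.4620 + -0.8067i, |z|^2 = 0.8643
Did not escape in 14 iterations → in set

Answer: yes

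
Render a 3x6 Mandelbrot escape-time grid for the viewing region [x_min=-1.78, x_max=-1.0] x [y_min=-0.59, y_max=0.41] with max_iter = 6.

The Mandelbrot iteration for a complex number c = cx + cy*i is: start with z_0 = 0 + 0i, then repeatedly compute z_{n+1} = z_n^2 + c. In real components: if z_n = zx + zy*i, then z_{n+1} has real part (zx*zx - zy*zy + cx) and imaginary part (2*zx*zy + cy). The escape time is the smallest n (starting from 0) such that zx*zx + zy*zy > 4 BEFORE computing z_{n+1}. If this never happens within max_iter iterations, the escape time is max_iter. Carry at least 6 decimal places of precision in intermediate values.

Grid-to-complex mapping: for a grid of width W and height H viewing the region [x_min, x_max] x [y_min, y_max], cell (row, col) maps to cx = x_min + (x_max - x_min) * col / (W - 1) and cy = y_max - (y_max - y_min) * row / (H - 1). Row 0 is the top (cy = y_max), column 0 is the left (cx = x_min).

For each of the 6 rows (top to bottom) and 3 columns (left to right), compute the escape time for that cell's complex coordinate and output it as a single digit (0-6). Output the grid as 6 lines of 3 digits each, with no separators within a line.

Answer: 356
466
666
466
356
335

Derivation:
(row=0, col=0): c = -1.7800 + 0.4100i → escape time 3
(row=0, col=1): c = -1.3900 + 0.4100i → escape time 5
(row=0, col=2): c = -1.0000 + 0.4100i → escape time 6
(row=1, col=0): c = -1.7800 + 0.2100i → escape time 4
(row=1, col=1): c = -1.3900 + 0.2100i → escape time 6
(row=1, col=2): c = -1.0000 + 0.2100i → escape time 6
(row=2, col=0): c = -1.7800 + 0.0100i → escape time 6
(row=2, col=1): c = -1.3900 + 0.0100i → escape time 6
(row=2, col=2): c = -1.0000 + 0.0100i → escape time 6
(row=3, col=0): c = -1.7800 + -0.1900i → escape time 4
(row=3, col=1): c = -1.3900 + -0.1900i → escape time 6
(row=3, col=2): c = -1.0000 + -0.1900i → escape time 6
(row=4, col=0): c = -1.7800 + -0.3900i → escape time 3
(row=4, col=1): c = -1.3900 + -0.3900i → escape time 5
(row=4, col=2): c = -1.0000 + -0.3900i → escape time 6
(row=5, col=0): c = -1.7800 + -0.5900i → escape time 3
(row=5, col=1): c = -1.3900 + -0.5900i → escape time 3
(row=5, col=2): c = -1.0000 + -0.5900i → escape time 5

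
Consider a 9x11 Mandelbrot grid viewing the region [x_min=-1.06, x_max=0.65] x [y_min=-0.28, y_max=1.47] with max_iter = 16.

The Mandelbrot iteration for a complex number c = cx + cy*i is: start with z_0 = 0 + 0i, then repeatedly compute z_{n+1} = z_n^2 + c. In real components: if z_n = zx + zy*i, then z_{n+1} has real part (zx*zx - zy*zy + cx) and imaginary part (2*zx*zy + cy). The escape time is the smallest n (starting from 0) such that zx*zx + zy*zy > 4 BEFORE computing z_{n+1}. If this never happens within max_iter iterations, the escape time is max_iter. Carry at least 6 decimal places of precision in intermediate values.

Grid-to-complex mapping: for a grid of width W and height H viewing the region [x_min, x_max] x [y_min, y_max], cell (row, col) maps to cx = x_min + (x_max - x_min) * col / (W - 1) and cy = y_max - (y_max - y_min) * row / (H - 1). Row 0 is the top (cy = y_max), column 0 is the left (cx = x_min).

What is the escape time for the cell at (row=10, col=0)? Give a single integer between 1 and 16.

Answer: 15

Derivation:
z_0 = 0 + 0i, c = -1.0600 + -0.2800i
Iter 1: z = -1.0600 + -0.2800i, |z|^2 = 1.2020
Iter 2: z = -0.0148 + 0.3136i, |z|^2 = 0.0986
Iter 3: z = -1.1581 + -0.2893i, |z|^2 = 1.4249
Iter 4: z = 0.1976 + 0.3901i, |z|^2 = 0.1912
Iter 5: z = -1.1731 + -0.1259i, |z|^2 = 1.3920
Iter 6: z = 0.3003 + 0.0153i, |z|^2 = 0.0904
Iter 7: z = -0.9700 + -0.2708i, |z|^2 = 1.0143
Iter 8: z = -0.1924 + 0.2454i, |z|^2 = 0.0972
Iter 9: z = -1.0832 + -0.3744i, |z|^2 = 1.3135
Iter 10: z = -0.0269 + 0.5311i, |z|^2 = 0.2828
Iter 11: z = -1.3413 + -0.3085i, |z|^2 = 1.8944
Iter 12: z = 0.6440 + 0.5477i, |z|^2 = 0.7147
Iter 13: z = -0.9452 + 0.4254i, |z|^2 = 1.0744
Iter 14: z = -0.3475 + -1.0841i, |z|^2 = 1.2961
Iter 15: z = -2.1146 + 0.4735i, |z|^2 = 4.6957
Escaped at iteration 15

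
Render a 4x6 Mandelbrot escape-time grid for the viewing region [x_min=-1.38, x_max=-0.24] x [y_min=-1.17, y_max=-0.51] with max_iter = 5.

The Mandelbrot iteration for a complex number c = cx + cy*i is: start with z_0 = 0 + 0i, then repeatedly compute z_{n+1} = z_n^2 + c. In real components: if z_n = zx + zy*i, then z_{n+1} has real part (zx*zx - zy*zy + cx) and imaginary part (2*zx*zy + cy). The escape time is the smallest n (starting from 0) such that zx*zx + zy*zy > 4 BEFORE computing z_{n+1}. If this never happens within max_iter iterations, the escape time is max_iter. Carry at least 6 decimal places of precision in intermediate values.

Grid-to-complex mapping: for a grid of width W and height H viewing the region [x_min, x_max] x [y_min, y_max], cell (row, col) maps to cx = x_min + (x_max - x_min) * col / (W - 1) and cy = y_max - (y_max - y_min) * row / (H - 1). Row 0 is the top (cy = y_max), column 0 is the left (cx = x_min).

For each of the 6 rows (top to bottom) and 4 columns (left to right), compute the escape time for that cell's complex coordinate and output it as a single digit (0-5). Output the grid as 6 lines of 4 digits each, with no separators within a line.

(row=0, col=0): c = -1.3800 + -0.5100i → escape time 3
(row=0, col=1): c = -1.0000 + -0.5100i → escape time 5
(row=0, col=2): c = -0.6200 + -0.5100i → escape time 5
(row=0, col=3): c = -0.2400 + -0.5100i → escape time 5
(row=1, col=0): c = -1.3800 + -0.6420i → escape time 3
(row=1, col=1): c = -1.0000 + -0.6420i → escape time 4
(row=1, col=2): c = -0.6200 + -0.6420i → escape time 5
(row=1, col=3): c = -0.2400 + -0.6420i → escape time 5
(row=2, col=0): c = -1.3800 + -0.7740i → escape time 3
(row=2, col=1): c = -1.0000 + -0.7740i → escape time 3
(row=2, col=2): c = -0.6200 + -0.7740i → escape time 5
(row=2, col=3): c = -0.2400 + -0.7740i → escape time 5
(row=3, col=0): c = -1.3800 + -0.9060i → escape time 3
(row=3, col=1): c = -1.0000 + -0.9060i → escape time 3
(row=3, col=2): c = -0.6200 + -0.9060i → escape time 4
(row=3, col=3): c = -0.2400 + -0.9060i → escape time 5
(row=4, col=0): c = -1.3800 + -1.0380i → escape time 3
(row=4, col=1): c = -1.0000 + -1.0380i → escape time 3
(row=4, col=2): c = -0.6200 + -1.0380i → escape time 4
(row=4, col=3): c = -0.2400 + -1.0380i → escape time 5
(row=5, col=0): c = -1.3800 + -1.1700i → escape time 2
(row=5, col=1): c = -1.0000 + -1.1700i → escape time 3
(row=5, col=2): c = -0.6200 + -1.1700i → escape time 3
(row=5, col=3): c = -0.2400 + -1.1700i → escape time 4

Answer: 3555
3455
3355
3345
3345
2334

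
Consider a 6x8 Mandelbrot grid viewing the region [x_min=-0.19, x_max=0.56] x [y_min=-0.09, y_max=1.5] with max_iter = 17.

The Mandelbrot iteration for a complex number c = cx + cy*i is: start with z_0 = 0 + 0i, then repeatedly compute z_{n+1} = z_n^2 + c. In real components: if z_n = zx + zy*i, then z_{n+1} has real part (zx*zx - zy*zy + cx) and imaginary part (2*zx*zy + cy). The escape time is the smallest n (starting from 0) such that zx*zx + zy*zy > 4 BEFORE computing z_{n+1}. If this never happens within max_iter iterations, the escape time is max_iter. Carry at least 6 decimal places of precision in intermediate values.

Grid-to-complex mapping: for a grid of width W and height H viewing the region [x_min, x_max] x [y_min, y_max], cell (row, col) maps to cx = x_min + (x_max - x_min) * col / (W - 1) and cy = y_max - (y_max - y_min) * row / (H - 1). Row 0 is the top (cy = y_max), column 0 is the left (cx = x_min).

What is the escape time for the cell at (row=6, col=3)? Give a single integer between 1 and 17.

Answer: 17

Derivation:
z_0 = 0 + 0i, c = 0.2600 + 0.1371i
Iter 1: z = 0.2600 + 0.1371i, |z|^2 = 0.0864
Iter 2: z = 0.3088 + 0.2085i, |z|^2 = 0.1388
Iter 3: z = 0.3119 + 0.2659i, |z|^2 = 0.1680
Iter 4: z = 0.2866 + 0.3030i, |z|^2 = 0.1739
Iter 5: z = 0.2503 + 0.3108i, |z|^2 = 0.1593
Iter 6: z = 0.2261 + 0.2928i, |z|^2 = 0.1368
Iter 7: z = 0.2254 + 0.2695i, |z|^2 = 0.1234
Iter 8: z = 0.2382 + 0.2586i, |z|^2 = 0.1236
Iter 9: z = 0.2498 + 0.2603i, |z|^2 = 0.1302
Iter 10: z = 0.2546 + 0.2672i, |z|^2 = 0.1363
Iter 11: z = 0.2534 + 0.2732i, |z|^2 = 0.1389
Iter 12: z = 0.2496 + 0.2756i, |z|^2 = 0.1383
Iter 13: z = 0.2463 + 0.2747i, |z|^2 = 0.1361
Iter 14: z = 0.2452 + 0.2725i, |z|^2 = 0.1344
Iter 15: z = 0.2459 + 0.2708i, |z|^2 = 0.1338
Iter 16: z = 0.2471 + 0.2703i, |z|^2 = 0.1341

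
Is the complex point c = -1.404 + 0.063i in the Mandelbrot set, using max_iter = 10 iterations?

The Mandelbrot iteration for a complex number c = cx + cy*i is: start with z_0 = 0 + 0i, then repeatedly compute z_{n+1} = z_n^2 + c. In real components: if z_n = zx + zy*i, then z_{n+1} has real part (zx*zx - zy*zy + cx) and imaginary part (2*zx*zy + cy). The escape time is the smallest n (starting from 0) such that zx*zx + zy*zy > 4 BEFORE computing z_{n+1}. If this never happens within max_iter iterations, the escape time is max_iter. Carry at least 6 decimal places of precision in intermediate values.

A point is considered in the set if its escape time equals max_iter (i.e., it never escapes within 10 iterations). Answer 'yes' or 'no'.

z_0 = 0 + 0i, c = -1.4040 + 0.0630i
Iter 1: z = -1.4040 + 0.0630i, |z|^2 = 1.9752
Iter 2: z = 0.5632 + -0.1139i, |z|^2 = 0.3302
Iter 3: z = -1.0997 + -0.0653i, |z|^2 = 1.2137
Iter 4: z = -0.1989 + 0.2067i, |z|^2 = 0.0823
Iter 5: z = -1.4072 + -0.0192i, |z|^2 = 1.9805
Iter 6: z = 0.5757 + 0.1170i, |z|^2 = 0.3451
Iter 7: z = -1.0862 + 0.1977i, |z|^2 = 1.2190
Iter 8: z = -0.2632 + -0.3666i, |z|^2 = 0.2036
Iter 9: z = -1.4691 + 0.2560i, |z|^2 = 2.2238
Did not escape in 10 iterations → in set

Answer: yes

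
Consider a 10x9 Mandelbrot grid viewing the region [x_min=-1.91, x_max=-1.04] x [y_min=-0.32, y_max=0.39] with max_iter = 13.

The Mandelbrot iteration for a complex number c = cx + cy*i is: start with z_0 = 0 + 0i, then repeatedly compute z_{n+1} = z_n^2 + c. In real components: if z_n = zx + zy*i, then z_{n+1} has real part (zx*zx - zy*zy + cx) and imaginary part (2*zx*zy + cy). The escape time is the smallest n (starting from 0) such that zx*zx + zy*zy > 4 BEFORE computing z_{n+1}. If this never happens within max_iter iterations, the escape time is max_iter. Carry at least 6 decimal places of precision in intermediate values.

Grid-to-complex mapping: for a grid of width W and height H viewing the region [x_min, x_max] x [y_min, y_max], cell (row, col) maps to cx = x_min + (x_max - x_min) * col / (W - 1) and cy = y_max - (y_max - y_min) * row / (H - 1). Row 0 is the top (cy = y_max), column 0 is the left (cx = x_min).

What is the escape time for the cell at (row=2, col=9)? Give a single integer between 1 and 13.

Answer: 13

Derivation:
z_0 = 0 + 0i, c = -1.0400 + 0.2125i
Iter 1: z = -1.0400 + 0.2125i, |z|^2 = 1.1268
Iter 2: z = -0.0036 + -0.2295i, |z|^2 = 0.0527
Iter 3: z = -1.0927 + 0.2141i, |z|^2 = 1.2398
Iter 4: z = 0.1080 + -0.2554i, |z|^2 = 0.0769
Iter 5: z = -1.0936 + 0.1573i, |z|^2 = 1.2207
Iter 6: z = 0.1312 + -0.1315i, |z|^2 = 0.0345
Iter 7: z = -1.0401 + 0.1780i, |z|^2 = 1.1135
Iter 8: z = 0.0101 + -0.1578i, |z|^2 = 0.0250
Iter 9: z = -1.0648 + 0.2093i, |z|^2 = 1.1776
Iter 10: z = 0.0500 + -0.2332i, |z|^2 = 0.0569
Iter 11: z = -1.0919 + 0.1892i, |z|^2 = 1.2280
Iter 12: z = 0.1165 + -0.2007i, |z|^2 = 0.0538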